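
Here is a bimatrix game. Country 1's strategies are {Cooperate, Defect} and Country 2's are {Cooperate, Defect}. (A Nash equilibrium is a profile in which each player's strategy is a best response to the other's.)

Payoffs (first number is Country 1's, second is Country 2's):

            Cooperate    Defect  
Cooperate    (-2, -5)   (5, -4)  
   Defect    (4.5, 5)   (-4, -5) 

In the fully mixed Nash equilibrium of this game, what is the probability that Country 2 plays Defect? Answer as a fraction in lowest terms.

Let y be the probability that Country 2 plays Cooperate. In a completely mixed equilibrium, Country 1 must be indifferent between Cooperate and Defect.
Country 1's expected payoff from Cooperate is −2y + 5(1−y); from Defect it is 4.5y − 4(1−y).
Setting these equal: −7y + 5 = 8.5y − 4, so y = 18/31.
Therefore Country 2 plays Defect with probability 1 − 18/31 = 13/31.

13/31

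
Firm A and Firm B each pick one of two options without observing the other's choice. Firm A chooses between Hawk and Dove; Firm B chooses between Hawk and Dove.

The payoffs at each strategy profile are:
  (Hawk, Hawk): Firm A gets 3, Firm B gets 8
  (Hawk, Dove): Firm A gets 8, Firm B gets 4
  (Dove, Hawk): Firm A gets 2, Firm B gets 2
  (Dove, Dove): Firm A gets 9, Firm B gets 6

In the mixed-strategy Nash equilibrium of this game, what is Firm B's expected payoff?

5

First find x, the probability Firm A plays Hawk, from Firm B's indifference between Hawk and Dove: 8x + 2(1−x) = 4x + 6(1−x), giving x = 1/2.
Since Firm B is indifferent in equilibrium, Firm B's expected payoff equals the payoff from either column against (1/2, 1/2). Using Hawk: 8(1/2) + 2(1/2) = 5.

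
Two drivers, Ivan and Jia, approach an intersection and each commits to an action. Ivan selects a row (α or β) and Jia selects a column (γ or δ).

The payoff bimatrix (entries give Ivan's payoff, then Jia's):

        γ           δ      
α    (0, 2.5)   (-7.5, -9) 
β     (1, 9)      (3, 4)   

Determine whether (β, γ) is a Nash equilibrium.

At (β, γ), Ivan earns 1; switching to α would give 0, so Ivan has no profitable deviation.
Jia earns 9; switching to δ would give 4, so Jia has no profitable deviation.
Neither player can gain by a unilateral deviation, so this profile is a Nash equilibrium.

Yes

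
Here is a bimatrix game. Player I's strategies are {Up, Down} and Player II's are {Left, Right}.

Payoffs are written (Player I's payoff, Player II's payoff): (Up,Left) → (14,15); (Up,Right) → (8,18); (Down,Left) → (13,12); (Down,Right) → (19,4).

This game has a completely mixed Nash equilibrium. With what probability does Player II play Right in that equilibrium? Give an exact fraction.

Let q be the probability that Player II plays Left. In a completely mixed equilibrium, Player I must be indifferent between Up and Down.
Player I's expected payoff from Up is 14q + 8(1−q); from Down it is 13q + 19(1−q).
Setting these equal: 6q + 8 = −6q + 19, so q = 11/12.
Therefore Player II plays Right with probability 1 − 11/12 = 1/12.

1/12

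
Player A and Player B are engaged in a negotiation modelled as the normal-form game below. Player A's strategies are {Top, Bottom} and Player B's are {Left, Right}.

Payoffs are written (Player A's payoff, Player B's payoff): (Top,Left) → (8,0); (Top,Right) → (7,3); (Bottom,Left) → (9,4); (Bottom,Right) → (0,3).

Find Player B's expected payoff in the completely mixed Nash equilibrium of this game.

First find x, the probability Player A plays Top, from Player B's indifference between Left and Right: 4(1−x) = 3x + 3(1−x), giving x = 1/4.
Since Player B is indifferent in equilibrium, Player B's expected payoff equals the payoff from either column against (1/4, 3/4). Using Left: 4(3/4) = 3.

3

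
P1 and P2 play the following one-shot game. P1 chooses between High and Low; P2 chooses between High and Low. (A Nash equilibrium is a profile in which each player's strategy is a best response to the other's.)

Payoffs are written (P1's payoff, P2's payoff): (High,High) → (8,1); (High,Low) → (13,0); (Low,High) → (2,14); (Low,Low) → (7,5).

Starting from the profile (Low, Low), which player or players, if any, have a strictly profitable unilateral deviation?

Both

P1 at (Low, Low) earns 7; deviating to High yields 13 — a strict improvement.
P2 earns 5; deviating to High yields 14 — a strict improvement.
Both P1 and P2 have strictly profitable deviations.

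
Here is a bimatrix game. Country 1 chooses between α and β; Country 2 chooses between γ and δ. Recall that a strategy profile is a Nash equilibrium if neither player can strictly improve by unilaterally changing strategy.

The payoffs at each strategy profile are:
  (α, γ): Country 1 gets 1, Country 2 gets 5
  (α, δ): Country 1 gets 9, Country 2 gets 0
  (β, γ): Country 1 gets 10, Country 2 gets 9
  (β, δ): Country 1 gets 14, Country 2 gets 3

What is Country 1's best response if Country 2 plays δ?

β

Against δ, Country 1 earns 9 from α and 14 from β.
So β is the best response.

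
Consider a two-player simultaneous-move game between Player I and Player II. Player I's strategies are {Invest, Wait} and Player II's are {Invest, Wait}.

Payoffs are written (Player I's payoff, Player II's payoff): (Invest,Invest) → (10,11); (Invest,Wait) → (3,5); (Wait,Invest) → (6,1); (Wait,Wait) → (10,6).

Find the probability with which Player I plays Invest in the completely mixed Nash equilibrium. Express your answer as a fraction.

Let p be the probability that Player I plays Invest. In a completely mixed equilibrium, Player II must be indifferent between Invest and Wait.
Player II's expected payoff from Invest is 11p + (1−p); from Wait it is 5p + 6(1−p).
Setting these equal: 10p + 1 = −p + 6, so p = 5/11.

5/11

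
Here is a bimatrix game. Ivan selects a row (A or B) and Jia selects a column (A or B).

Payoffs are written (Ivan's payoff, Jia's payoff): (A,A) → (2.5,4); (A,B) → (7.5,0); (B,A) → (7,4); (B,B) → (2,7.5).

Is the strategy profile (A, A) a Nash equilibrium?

No

At (A, A), Ivan earns 2.5; switching to B would give 7, so Ivan would deviate.
Jia earns 4; switching to B would give 0, so Jia has no profitable deviation.
Since at least one player can profitably deviate, this is not a Nash equilibrium.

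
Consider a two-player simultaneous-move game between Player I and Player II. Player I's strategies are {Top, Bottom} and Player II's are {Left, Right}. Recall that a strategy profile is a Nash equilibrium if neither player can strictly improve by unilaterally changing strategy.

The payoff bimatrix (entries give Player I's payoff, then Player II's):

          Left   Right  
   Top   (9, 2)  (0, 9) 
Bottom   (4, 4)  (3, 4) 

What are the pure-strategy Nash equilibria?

(Top, Left): Player II prefers Right (9 > 2) — not an equilibrium.
(Top, Right): Player I prefers Bottom (3 > 0) — not an equilibrium.
(Bottom, Left): Player I prefers Top (9 > 4) — not an equilibrium.
(Bottom, Right): Player I gets 3 ≥ 0 from Top, and Player II gets 4 ≥ 4 from Left — Nash equilibrium.

(Bottom, Right)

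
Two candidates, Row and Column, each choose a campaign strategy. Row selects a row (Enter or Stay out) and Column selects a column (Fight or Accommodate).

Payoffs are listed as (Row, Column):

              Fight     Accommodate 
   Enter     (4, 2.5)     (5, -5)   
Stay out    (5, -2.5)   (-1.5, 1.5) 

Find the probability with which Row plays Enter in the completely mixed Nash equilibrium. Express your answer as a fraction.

8/23

Let r be the probability that Row plays Enter. In a completely mixed equilibrium, Column must be indifferent between Fight and Accommodate.
Column's expected payoff from Fight is 2.5r − 2.5(1−r); from Accommodate it is −5r + 1.5(1−r).
Setting these equal: 5r − 2.5 = −6.5r + 1.5, so r = 8/23.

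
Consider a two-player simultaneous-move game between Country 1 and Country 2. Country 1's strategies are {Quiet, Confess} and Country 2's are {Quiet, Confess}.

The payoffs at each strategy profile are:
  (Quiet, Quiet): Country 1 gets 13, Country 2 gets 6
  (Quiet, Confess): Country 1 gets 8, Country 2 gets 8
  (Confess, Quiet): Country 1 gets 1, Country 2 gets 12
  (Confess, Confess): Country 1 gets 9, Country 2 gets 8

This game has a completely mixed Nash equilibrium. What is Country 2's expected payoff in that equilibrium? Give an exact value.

First find p, the probability Country 1 plays Quiet, from Country 2's indifference between Quiet and Confess: 6p + 12(1−p) = 8p + 8(1−p), giving p = 2/3.
Since Country 2 is indifferent in equilibrium, Country 2's expected payoff equals the payoff from either column against (2/3, 1/3). Using Quiet: 6(2/3) + 12(1/3) = 8.

8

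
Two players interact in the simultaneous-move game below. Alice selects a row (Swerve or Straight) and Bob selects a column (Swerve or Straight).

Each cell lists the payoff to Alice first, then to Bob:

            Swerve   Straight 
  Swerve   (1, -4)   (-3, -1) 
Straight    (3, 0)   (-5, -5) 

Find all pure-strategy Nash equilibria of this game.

(Swerve, Swerve): Alice prefers Straight (3 > 1); Bob prefers Straight (-1 > -4) — not an equilibrium.
(Swerve, Straight): Alice gets -3 ≥ -5 from Straight, and Bob gets -1 ≥ -4 from Swerve — Nash equilibrium.
(Straight, Swerve): Alice gets 3 ≥ 1 from Swerve, and Bob gets 0 ≥ -5 from Straight — Nash equilibrium.
(Straight, Straight): Alice prefers Swerve (-3 > -5); Bob prefers Swerve (0 > -5) — not an equilibrium.

(Swerve, Straight) and (Straight, Swerve)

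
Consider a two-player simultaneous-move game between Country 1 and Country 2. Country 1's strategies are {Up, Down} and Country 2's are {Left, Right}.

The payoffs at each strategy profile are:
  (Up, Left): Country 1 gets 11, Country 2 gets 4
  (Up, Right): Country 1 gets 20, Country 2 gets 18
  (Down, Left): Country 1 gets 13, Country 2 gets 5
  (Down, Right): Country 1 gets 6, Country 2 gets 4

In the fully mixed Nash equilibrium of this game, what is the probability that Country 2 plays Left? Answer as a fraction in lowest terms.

7/8

Let c be the probability that Country 2 plays Left. In a completely mixed equilibrium, Country 1 must be indifferent between Up and Down.
Country 1's expected payoff from Up is 11c + 20(1−c); from Down it is 13c + 6(1−c).
Setting these equal: −9c + 20 = 7c + 6, so c = 7/8.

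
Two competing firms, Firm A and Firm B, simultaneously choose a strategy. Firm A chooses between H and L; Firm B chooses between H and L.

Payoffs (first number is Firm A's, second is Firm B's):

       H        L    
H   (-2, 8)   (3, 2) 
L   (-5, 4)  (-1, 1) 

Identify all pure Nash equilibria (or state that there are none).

(H, H): Firm A gets -2 ≥ -5 from L, and Firm B gets 8 ≥ 2 from L — Nash equilibrium.
(H, L): Firm B prefers H (8 > 2) — not an equilibrium.
(L, H): Firm A prefers H (-2 > -5) — not an equilibrium.
(L, L): Firm A prefers H (3 > -1); Firm B prefers H (4 > 1) — not an equilibrium.

(H, H)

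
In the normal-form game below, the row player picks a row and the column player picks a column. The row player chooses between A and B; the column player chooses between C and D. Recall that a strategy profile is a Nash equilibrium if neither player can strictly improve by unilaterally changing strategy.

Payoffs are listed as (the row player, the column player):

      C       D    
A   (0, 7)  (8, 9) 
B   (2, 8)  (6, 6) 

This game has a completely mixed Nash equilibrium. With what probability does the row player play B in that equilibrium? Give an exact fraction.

Let p be the probability that the row player plays A. In a completely mixed equilibrium, the column player must be indifferent between C and D.
The column player's expected payoff from C is 7p + 8(1−p); from D it is 9p + 6(1−p).
Setting these equal: −p + 8 = 3p + 6, so p = 1/2.
Therefore the row player plays B with probability 1 − 1/2 = 1/2.

1/2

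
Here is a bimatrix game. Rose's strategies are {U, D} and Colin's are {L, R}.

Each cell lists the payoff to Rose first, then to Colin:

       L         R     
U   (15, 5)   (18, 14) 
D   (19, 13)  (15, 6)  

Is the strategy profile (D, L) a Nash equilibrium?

At (D, L), Rose earns 19; switching to U would give 15, so Rose has no profitable deviation.
Colin earns 13; switching to R would give 6, so Colin has no profitable deviation.
Neither player can gain by a unilateral deviation, so this profile is a Nash equilibrium.

Yes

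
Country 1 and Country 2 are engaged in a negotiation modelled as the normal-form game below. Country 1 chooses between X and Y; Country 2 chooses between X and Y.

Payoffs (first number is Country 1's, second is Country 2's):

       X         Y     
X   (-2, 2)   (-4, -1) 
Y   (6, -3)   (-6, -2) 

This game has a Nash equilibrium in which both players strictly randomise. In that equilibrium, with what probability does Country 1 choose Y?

Let p be the probability that Country 1 plays X. In a completely mixed equilibrium, Country 2 must be indifferent between X and Y.
Country 2's expected payoff from X is 2p − 3(1−p); from Y it is −p − 2(1−p).
Setting these equal: 5p − 3 = p − 2, so p = 1/4.
Therefore Country 1 plays Y with probability 1 − 1/4 = 3/4.

3/4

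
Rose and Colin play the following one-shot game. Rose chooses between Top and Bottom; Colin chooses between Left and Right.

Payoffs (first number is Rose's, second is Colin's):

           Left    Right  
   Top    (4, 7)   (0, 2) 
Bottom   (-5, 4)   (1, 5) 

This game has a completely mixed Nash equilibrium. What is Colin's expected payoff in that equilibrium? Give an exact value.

First find p, the probability Rose plays Top, from Colin's indifference between Left and Right: 7p + 4(1−p) = 2p + 5(1−p), giving p = 1/6.
Since Colin is indifferent in equilibrium, Colin's expected payoff equals the payoff from either column against (1/6, 5/6). Using Left: 7(1/6) + 4(5/6) = 9/2.

9/2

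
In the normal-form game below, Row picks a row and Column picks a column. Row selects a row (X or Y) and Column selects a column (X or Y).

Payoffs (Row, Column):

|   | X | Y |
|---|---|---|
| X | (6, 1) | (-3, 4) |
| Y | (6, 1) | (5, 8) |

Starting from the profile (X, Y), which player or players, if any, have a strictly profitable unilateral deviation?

Row at (X, Y) earns -3; deviating to Y yields 5 — a strict improvement.
Column earns 4; deviating to X yields 1 — not better.
Only Row has a strictly profitable deviation.

Row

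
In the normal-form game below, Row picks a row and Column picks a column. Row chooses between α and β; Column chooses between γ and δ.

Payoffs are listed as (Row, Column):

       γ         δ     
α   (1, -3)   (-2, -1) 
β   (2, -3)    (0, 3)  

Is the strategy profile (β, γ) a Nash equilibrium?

At (β, γ), Row earns 2; switching to α would give 1, so Row has no profitable deviation.
Column earns -3; switching to δ would give 3, so Column would deviate.
Since at least one player can profitably deviate, this is not a Nash equilibrium.

No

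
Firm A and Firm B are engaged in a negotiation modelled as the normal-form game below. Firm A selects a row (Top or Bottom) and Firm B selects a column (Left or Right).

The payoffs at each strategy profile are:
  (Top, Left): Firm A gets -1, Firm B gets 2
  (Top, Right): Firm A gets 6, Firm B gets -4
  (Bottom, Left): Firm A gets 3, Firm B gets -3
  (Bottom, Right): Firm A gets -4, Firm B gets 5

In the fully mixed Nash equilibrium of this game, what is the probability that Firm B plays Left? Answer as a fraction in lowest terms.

5/7

Let y be the probability that Firm B plays Left. In a completely mixed equilibrium, Firm A must be indifferent between Top and Bottom.
Firm A's expected payoff from Top is −y + 6(1−y); from Bottom it is 3y − 4(1−y).
Setting these equal: −7y + 6 = 7y − 4, so y = 5/7.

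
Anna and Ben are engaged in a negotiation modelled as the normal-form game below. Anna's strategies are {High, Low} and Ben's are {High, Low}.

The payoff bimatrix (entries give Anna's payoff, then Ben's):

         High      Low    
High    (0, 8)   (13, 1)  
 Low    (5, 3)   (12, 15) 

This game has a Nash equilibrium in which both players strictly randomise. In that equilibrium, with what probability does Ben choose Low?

Let c be the probability that Ben plays High. In a completely mixed equilibrium, Anna must be indifferent between High and Low.
Anna's expected payoff from High is 13(1−c); from Low it is 5c + 12(1−c).
Setting these equal: −13c + 13 = −7c + 12, so c = 1/6.
Therefore Ben plays Low with probability 1 − 1/6 = 5/6.

5/6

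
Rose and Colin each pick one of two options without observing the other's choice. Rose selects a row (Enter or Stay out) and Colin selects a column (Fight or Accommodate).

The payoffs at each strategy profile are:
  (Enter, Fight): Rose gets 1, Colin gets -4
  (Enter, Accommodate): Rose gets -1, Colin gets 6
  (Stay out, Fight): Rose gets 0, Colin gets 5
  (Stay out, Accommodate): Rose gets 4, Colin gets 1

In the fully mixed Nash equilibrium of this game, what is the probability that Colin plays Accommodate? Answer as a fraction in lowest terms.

Let y be the probability that Colin plays Fight. In a completely mixed equilibrium, Rose must be indifferent between Enter and Stay out.
Rose's expected payoff from Enter is y − (1−y); from Stay out it is 4(1−y).
Setting these equal: 2y − 1 = −4y + 4, so y = 5/6.
Therefore Colin plays Accommodate with probability 1 − 5/6 = 1/6.

1/6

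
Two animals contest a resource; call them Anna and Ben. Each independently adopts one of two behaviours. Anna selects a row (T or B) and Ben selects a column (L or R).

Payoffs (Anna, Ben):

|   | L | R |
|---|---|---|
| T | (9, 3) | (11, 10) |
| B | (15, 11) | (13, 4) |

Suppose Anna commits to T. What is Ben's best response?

Against T, Ben earns 3 from L and 10 from R.
So R is the best response.

R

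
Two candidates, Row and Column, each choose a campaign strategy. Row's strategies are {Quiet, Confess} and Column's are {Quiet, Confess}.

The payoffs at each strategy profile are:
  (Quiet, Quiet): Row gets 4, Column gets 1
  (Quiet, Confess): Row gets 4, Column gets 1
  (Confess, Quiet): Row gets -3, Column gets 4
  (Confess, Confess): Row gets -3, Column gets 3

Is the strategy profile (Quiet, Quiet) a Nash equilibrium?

Yes

At (Quiet, Quiet), Row earns 4; switching to Confess would give -3, so Row has no profitable deviation.
Column earns 1; switching to Confess would give 1, so Column has no profitable deviation.
Neither player can gain by a unilateral deviation, so this profile is a Nash equilibrium.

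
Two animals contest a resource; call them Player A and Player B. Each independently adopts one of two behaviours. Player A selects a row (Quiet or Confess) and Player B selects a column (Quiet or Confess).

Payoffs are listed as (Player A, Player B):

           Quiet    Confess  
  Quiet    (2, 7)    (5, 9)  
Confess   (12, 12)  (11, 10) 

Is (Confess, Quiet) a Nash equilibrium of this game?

Yes

At (Confess, Quiet), Player A earns 12; switching to Quiet would give 2, so Player A has no profitable deviation.
Player B earns 12; switching to Confess would give 10, so Player B has no profitable deviation.
Neither player can gain by a unilateral deviation, so this profile is a Nash equilibrium.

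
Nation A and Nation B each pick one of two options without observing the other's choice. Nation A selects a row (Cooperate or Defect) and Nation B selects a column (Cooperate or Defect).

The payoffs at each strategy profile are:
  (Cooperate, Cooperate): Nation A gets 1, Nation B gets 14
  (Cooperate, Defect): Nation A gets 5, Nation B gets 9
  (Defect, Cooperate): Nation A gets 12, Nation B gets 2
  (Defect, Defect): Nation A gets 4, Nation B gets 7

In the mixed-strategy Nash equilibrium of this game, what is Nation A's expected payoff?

First find y, the probability Nation B plays Cooperate, from Nation A's indifference between Cooperate and Defect: y + 5(1−y) = 12y + 4(1−y), giving y = 1/12.
Since Nation A is indifferent in equilibrium, Nation A's expected payoff equals the payoff from either row against (1/12, 11/12). Using Cooperate: (1/12) + 5(11/12) = 14/3.

14/3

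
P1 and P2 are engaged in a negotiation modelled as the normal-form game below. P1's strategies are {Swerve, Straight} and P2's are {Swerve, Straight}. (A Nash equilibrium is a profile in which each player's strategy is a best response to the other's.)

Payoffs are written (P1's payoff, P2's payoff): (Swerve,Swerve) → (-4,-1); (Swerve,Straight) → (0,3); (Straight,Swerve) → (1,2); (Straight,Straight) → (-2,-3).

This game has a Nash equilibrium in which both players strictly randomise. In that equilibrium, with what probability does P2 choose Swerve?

2/7

Let q be the probability that P2 plays Swerve. In a completely mixed equilibrium, P1 must be indifferent between Swerve and Straight.
P1's expected payoff from Swerve is −4q; from Straight it is q − 2(1−q).
Setting these equal: −4q = 3q − 2, so q = 2/7.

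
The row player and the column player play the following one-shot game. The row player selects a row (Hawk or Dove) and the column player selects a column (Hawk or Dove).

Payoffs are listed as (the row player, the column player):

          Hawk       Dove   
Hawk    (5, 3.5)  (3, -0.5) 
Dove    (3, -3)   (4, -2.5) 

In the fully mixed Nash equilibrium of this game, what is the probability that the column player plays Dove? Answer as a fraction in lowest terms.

Let y be the probability that the column player plays Hawk. In a completely mixed equilibrium, the row player must be indifferent between Hawk and Dove.
The row player's expected payoff from Hawk is 5y + 3(1−y); from Dove it is 3y + 4(1−y).
Setting these equal: 2y + 3 = −y + 4, so y = 1/3.
Therefore the column player plays Dove with probability 1 − 1/3 = 2/3.

2/3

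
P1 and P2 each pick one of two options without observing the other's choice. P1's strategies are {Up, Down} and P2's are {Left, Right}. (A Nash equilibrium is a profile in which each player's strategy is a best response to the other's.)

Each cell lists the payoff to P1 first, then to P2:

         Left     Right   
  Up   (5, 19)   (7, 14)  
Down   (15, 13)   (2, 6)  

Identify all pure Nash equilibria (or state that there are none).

(Down, Left)

(Up, Left): P1 prefers Down (15 > 5) — not an equilibrium.
(Up, Right): P2 prefers Left (19 > 14) — not an equilibrium.
(Down, Left): P1 gets 15 ≥ 5 from Up, and P2 gets 13 ≥ 6 from Right — Nash equilibrium.
(Down, Right): P1 prefers Up (7 > 2); P2 prefers Left (13 > 6) — not an equilibrium.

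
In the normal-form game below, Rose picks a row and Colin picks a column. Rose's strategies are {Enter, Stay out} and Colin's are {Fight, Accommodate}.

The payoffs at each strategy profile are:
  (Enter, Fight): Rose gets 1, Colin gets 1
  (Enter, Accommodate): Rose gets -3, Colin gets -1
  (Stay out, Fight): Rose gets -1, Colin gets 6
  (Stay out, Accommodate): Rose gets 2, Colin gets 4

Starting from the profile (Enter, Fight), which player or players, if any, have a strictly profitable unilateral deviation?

Neither

Rose at (Enter, Fight) earns 1; deviating to Stay out yields -1 — not better.
Colin earns 1; deviating to Accommodate yields -1 — not better.
Neither player can strictly improve; the profile is a Nash equilibrium.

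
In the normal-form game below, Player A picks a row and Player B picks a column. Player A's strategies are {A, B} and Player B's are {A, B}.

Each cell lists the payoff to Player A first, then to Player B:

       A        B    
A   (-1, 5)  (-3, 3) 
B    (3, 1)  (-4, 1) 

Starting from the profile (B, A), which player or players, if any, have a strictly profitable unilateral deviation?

Neither

Player A at (B, A) earns 3; deviating to A yields -1 — not better.
Player B earns 1; deviating to B yields 1 — not better.
Neither player can strictly improve; the profile is a Nash equilibrium.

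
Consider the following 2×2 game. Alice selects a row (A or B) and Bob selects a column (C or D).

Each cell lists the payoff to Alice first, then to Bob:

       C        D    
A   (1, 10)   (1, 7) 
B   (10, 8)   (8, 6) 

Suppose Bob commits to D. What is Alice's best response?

B

Against D, Alice earns 1 from A and 8 from B.
So B is the best response.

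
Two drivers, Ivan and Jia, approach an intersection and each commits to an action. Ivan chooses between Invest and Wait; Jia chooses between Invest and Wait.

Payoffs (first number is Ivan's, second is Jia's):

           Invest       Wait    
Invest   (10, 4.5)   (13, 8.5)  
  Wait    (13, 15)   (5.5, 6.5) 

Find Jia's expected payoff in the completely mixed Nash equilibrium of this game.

First find x, the probability Ivan plays Invest, from Jia's indifference between Invest and Wait: 4.5x + 15(1−x) = 8.5x + 6.5(1−x), giving x = 17/25.
Since Jia is indifferent in equilibrium, Jia's expected payoff equals the payoff from either column against (17/25, 8/25). Using Invest: 4.5(17/25) + 15(8/25) = 393/50.

393/50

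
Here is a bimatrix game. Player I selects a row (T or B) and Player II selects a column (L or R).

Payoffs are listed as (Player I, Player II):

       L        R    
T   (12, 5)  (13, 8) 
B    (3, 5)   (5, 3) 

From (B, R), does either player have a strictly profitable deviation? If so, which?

Player I at (B, R) earns 5; deviating to T yields 13 — a strict improvement.
Player II earns 3; deviating to L yields 5 — a strict improvement.
Both Player I and Player II have strictly profitable deviations.

Both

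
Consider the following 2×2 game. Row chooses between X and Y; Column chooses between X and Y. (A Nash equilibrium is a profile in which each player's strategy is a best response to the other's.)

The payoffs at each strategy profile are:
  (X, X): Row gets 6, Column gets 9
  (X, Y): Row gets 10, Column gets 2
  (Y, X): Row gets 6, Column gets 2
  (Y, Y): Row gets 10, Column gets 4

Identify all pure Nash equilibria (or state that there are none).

(X, X): Row gets 6 ≥ 6 from Y, and Column gets 9 ≥ 2 from Y — Nash equilibrium.
(X, Y): Column prefers X (9 > 2) — not an equilibrium.
(Y, X): Column prefers Y (4 > 2) — not an equilibrium.
(Y, Y): Row gets 10 ≥ 10 from X, and Column gets 4 ≥ 2 from X — Nash equilibrium.

(X, X) and (Y, Y)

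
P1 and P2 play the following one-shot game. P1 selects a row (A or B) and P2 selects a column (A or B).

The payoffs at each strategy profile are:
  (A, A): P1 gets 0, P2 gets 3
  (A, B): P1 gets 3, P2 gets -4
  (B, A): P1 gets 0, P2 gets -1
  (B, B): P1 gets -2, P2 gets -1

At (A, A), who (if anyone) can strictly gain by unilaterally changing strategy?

Neither

P1 at (A, A) earns 0; deviating to B yields 0 — not better.
P2 earns 3; deviating to B yields -4 — not better.
Neither player can strictly improve; the profile is a Nash equilibrium.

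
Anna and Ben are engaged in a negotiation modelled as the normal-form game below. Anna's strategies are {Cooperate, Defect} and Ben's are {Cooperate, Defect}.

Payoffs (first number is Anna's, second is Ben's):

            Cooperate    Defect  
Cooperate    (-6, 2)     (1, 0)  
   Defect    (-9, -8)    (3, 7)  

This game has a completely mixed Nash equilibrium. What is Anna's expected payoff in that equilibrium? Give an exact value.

-9/5

First find y, the probability Ben plays Cooperate, from Anna's indifference between Cooperate and Defect: −6y + (1−y) = −9y + 3(1−y), giving y = 2/5.
Since Anna is indifferent in equilibrium, Anna's expected payoff equals the payoff from either row against (2/5, 3/5). Using Cooperate: −6(2/5) + (3/5) = -9/5.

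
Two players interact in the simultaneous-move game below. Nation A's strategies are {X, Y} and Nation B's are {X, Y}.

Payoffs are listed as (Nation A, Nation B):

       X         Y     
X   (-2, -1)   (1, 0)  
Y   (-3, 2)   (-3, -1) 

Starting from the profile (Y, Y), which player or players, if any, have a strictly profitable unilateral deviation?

Both

Nation A at (Y, Y) earns -3; deviating to X yields 1 — a strict improvement.
Nation B earns -1; deviating to X yields 2 — a strict improvement.
Both Nation A and Nation B have strictly profitable deviations.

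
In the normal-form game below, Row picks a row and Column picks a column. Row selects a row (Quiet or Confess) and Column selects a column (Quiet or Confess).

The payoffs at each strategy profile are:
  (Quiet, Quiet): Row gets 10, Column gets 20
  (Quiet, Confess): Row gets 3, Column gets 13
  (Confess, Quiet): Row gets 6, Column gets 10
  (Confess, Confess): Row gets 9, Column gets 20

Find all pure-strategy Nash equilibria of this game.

(Quiet, Quiet) and (Confess, Confess)

(Quiet, Quiet): Row gets 10 ≥ 6 from Confess, and Column gets 20 ≥ 13 from Confess — Nash equilibrium.
(Quiet, Confess): Row prefers Confess (9 > 3); Column prefers Quiet (20 > 13) — not an equilibrium.
(Confess, Quiet): Row prefers Quiet (10 > 6); Column prefers Confess (20 > 10) — not an equilibrium.
(Confess, Confess): Row gets 9 ≥ 3 from Quiet, and Column gets 20 ≥ 10 from Quiet — Nash equilibrium.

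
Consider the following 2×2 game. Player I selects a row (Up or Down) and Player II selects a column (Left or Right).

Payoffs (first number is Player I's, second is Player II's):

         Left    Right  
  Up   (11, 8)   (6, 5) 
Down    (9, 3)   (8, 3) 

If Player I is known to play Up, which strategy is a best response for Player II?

Against Up, Player II earns 8 from Left and 5 from Right.
So Left is the best response.

Left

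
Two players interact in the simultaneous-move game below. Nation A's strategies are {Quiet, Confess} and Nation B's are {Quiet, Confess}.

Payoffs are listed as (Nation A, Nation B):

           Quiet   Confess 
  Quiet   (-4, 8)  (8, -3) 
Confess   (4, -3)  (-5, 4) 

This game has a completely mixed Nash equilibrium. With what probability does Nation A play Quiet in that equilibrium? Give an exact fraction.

7/18

Let p be the probability that Nation A plays Quiet. In a completely mixed equilibrium, Nation B must be indifferent between Quiet and Confess.
Nation B's expected payoff from Quiet is 8p − 3(1−p); from Confess it is −3p + 4(1−p).
Setting these equal: 11p − 3 = −7p + 4, so p = 7/18.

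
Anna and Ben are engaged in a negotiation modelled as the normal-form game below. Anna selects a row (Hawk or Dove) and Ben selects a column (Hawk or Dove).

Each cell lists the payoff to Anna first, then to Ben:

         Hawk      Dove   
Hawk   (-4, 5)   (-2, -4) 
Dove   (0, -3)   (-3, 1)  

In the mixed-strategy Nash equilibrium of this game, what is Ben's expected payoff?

First find p, the probability Anna plays Hawk, from Ben's indifference between Hawk and Dove: 5p − 3(1−p) = −4p + (1−p), giving p = 4/13.
Since Ben is indifferent in equilibrium, Ben's expected payoff equals the payoff from either column against (4/13, 9/13). Using Hawk: 5(4/13) − 3(9/13) = -7/13.

-7/13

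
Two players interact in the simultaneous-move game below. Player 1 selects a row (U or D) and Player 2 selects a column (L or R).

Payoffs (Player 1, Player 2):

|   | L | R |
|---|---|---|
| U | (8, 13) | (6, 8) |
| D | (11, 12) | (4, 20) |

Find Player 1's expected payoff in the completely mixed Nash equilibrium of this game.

34/5

First find q, the probability Player 2 plays L, from Player 1's indifference between U and D: 8q + 6(1−q) = 11q + 4(1−q), giving q = 2/5.
Since Player 1 is indifferent in equilibrium, Player 1's expected payoff equals the payoff from either row against (2/5, 3/5). Using U: 8(2/5) + 6(3/5) = 34/5.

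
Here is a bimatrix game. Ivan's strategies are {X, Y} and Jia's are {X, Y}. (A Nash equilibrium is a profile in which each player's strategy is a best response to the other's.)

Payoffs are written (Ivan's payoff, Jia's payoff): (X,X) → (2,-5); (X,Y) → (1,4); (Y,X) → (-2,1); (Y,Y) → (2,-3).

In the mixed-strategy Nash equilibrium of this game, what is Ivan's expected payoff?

6/5

First find q, the probability Jia plays X, from Ivan's indifference between X and Y: 2q + (1−q) = −2q + 2(1−q), giving q = 1/5.
Since Ivan is indifferent in equilibrium, Ivan's expected payoff equals the payoff from either row against (1/5, 4/5). Using X: 2(1/5) + (4/5) = 6/5.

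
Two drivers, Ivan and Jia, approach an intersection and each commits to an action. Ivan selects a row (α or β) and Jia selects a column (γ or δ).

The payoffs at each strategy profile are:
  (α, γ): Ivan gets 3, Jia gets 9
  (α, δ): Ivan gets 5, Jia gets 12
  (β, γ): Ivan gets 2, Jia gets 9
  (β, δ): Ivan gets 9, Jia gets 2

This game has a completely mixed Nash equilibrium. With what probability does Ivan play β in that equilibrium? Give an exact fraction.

3/10

Let x be the probability that Ivan plays α. In a completely mixed equilibrium, Jia must be indifferent between γ and δ.
Jia's expected payoff from γ is 9x + 9(1−x); from δ it is 12x + 2(1−x).
Setting these equal: 9 = 10x + 2, so x = 7/10.
Therefore Ivan plays β with probability 1 − 7/10 = 3/10.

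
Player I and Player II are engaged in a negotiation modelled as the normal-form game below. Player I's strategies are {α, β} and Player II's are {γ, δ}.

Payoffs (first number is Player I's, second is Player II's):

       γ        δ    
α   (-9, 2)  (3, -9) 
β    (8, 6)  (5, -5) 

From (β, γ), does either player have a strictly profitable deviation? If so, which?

Player I at (β, γ) earns 8; deviating to α yields -9 — not better.
Player II earns 6; deviating to δ yields -5 — not better.
Neither player can strictly improve; the profile is a Nash equilibrium.

Neither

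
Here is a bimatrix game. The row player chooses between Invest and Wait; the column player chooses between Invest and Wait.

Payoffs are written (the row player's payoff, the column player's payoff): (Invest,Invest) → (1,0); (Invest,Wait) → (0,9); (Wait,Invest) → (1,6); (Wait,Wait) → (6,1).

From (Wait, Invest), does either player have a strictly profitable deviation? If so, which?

Neither

The row player at (Wait, Invest) earns 1; deviating to Invest yields 1 — not better.
The column player earns 6; deviating to Wait yields 1 — not better.
Neither player can strictly improve; the profile is a Nash equilibrium.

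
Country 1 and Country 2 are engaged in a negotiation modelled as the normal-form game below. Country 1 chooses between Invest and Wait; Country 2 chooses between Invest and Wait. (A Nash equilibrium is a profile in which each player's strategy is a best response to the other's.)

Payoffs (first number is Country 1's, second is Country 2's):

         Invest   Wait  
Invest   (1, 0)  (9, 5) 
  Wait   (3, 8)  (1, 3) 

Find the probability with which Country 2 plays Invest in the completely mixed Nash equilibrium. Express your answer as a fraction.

Let c be the probability that Country 2 plays Invest. In a completely mixed equilibrium, Country 1 must be indifferent between Invest and Wait.
Country 1's expected payoff from Invest is c + 9(1−c); from Wait it is 3c + (1−c).
Setting these equal: −8c + 9 = 2c + 1, so c = 4/5.

4/5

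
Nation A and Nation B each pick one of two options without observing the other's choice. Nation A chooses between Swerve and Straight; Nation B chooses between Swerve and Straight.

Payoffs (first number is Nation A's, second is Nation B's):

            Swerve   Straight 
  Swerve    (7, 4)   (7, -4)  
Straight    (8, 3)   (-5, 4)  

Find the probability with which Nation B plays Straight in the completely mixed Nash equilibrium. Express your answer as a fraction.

1/13

Let c be the probability that Nation B plays Swerve. In a completely mixed equilibrium, Nation A must be indifferent between Swerve and Straight.
Nation A's expected payoff from Swerve is 7c + 7(1−c); from Straight it is 8c − 5(1−c).
Setting these equal: 7 = 13c − 5, so c = 12/13.
Therefore Nation B plays Straight with probability 1 − 12/13 = 1/13.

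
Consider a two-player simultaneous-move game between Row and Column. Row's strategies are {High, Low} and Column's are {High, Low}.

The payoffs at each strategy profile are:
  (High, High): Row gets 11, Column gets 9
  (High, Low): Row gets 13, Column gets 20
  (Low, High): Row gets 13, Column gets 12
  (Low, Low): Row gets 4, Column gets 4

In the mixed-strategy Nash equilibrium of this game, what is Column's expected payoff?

First find x, the probability Row plays High, from Column's indifference between High and Low: 9x + 12(1−x) = 20x + 4(1−x), giving x = 8/19.
Since Column is indifferent in equilibrium, Column's expected payoff equals the payoff from either column against (8/19, 11/19). Using High: 9(8/19) + 12(11/19) = 204/19.

204/19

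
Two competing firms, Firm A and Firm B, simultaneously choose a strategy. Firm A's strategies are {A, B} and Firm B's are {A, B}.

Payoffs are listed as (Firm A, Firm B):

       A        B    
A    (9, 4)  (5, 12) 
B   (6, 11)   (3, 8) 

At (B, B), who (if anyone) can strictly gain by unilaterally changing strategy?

Both

Firm A at (B, B) earns 3; deviating to A yields 5 — a strict improvement.
Firm B earns 8; deviating to A yields 11 — a strict improvement.
Both Firm A and Firm B have strictly profitable deviations.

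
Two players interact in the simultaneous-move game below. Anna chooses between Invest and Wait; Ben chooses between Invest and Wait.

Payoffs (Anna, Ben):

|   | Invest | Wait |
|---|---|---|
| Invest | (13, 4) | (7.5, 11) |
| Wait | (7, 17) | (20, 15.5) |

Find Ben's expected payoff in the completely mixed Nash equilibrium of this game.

250/17

First find x, the probability Anna plays Invest, from Ben's indifference between Invest and Wait: 4x + 17(1−x) = 11x + 15.5(1−x), giving x = 3/17.
Since Ben is indifferent in equilibrium, Ben's expected payoff equals the payoff from either column against (3/17, 14/17). Using Invest: 4(3/17) + 17(14/17) = 250/17.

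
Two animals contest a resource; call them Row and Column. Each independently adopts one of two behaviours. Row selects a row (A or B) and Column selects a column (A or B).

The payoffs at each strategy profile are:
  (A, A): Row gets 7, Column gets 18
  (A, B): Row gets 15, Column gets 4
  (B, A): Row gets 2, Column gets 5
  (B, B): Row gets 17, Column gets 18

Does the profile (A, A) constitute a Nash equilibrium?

Yes

At (A, A), Row earns 7; switching to B would give 2, so Row has no profitable deviation.
Column earns 18; switching to B would give 4, so Column has no profitable deviation.
Neither player can gain by a unilateral deviation, so this profile is a Nash equilibrium.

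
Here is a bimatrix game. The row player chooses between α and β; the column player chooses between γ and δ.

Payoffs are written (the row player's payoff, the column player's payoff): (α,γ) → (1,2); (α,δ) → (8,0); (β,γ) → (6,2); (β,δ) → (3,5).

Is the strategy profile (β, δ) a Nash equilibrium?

No

At (β, δ), the row player earns 3; switching to α would give 8, so the row player would deviate.
The column player earns 5; switching to γ would give 2, so the column player has no profitable deviation.
Since at least one player can profitably deviate, this is not a Nash equilibrium.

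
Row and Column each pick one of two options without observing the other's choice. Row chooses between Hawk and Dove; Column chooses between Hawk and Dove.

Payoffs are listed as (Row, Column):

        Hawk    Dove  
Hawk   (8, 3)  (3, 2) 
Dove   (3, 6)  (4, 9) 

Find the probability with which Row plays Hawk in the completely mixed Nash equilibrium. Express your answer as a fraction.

Let r be the probability that Row plays Hawk. In a completely mixed equilibrium, Column must be indifferent between Hawk and Dove.
Column's expected payoff from Hawk is 3r + 6(1−r); from Dove it is 2r + 9(1−r).
Setting these equal: −3r + 6 = −7r + 9, so r = 3/4.

3/4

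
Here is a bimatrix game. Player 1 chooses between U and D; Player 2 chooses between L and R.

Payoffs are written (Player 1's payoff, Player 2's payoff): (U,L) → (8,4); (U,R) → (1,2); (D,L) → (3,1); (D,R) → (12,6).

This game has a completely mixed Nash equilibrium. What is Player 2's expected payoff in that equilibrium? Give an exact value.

22/7

First find p, the probability Player 1 plays U, from Player 2's indifference between L and R: 4p + (1−p) = 2p + 6(1−p), giving p = 5/7.
Since Player 2 is indifferent in equilibrium, Player 2's expected payoff equals the payoff from either column against (5/7, 2/7). Using L: 4(5/7) + (2/7) = 22/7.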